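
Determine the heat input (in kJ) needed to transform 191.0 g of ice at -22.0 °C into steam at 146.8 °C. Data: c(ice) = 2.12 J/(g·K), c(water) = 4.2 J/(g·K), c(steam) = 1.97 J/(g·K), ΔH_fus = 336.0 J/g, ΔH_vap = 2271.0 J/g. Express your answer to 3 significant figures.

q1 (heat ice -22.0→0.0 °C): 191.0 × 2.12 × 22.0 = 8908 J
q2 (melt at 0 °C): 191.0 × 336.0 = 64176 J
q3 (heat water 0.0→100.0 °C): 191.0 × 4.2 × 100.0 = 80220 J
q4 (vaporize at 100 °C): 191.0 × 2271.0 = 433761 J
q5 (heat steam 100.0→146.8 °C): 191.0 × 1.97 × 46.8 = 17609 J
Total: 8908 + 64176 + 80220 + 433761 + 17609 = 604674 J = 605 kJ

q = 605 kJ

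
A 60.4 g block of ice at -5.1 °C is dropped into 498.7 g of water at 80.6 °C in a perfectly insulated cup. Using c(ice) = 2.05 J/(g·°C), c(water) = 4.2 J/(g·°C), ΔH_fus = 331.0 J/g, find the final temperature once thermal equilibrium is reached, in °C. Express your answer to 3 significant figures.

Heat to bring ice to 0 °C and melt it: q₁ = 60.4×2.05×5.1 + 60.4×331.0 = 20624 J
Heat the water can supply cooling to 0 °C: 498.7×4.2×80.6 = 168820 J > q₁, so all ice melts.
Energy balance: 498.7×4.2×(80.6 − T) = 20624 + 60.4×4.2×(T − 0)
2094.54(80.6 − T) = 20624 + 253.68 T
168820 − 20624 = 2348.22 T
T = 148196 / 2348.22 = 63.11 °C

T_f = 63.1 °C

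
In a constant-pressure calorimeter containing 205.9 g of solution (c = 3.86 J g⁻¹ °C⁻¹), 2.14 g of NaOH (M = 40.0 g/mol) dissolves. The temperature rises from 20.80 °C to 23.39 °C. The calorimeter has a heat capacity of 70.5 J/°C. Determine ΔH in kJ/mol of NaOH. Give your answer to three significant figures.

|ΔT| = |23.39 − 20.80| = 2.59 °C
|q_surr| = (205.9 × 3.86 + 70.5) × 2.59 = 865.274 × 2.59 = 2241 J
n(NaOH) = 2.14 / 40.0 = 0.05350 mol
Temperature rose, so q_rxn = −|q_surr| = -2.241 kJ
ΔH = q_rxn / n = -41.89 kJ/mol

ΔH = -41.9 kJ/mol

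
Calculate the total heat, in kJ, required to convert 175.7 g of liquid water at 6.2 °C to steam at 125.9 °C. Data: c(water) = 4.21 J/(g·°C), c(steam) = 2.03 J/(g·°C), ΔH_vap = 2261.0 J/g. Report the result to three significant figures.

q = 476 kJ

q1 (heat water 6.2→100.0 °C): 175.7 × 4.21 × 93.8 = 69384 J
q2 (vaporize at 100 °C): 175.7 × 2261.0 = 397258 J
q3 (heat steam 100.0→125.9 °C): 175.7 × 2.03 × 25.9 = 9238 J
Total: 69384 + 397258 + 9238 = 475880 J = 476 kJ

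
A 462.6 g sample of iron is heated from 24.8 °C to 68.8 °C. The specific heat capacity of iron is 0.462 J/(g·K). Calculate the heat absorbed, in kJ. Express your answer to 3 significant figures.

q = 9.40 kJ

q = m c ΔT = 462.6 × 0.462 × (68.8 − 24.8)
q = 462.6 × 0.462 × 44.0 = 9404 J = 9.40 kJ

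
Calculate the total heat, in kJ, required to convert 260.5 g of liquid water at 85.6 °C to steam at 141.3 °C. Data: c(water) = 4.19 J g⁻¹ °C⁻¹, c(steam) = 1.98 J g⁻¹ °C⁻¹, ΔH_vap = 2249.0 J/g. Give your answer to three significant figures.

q1 (heat water 85.6→100.0 °C): 260.5 × 4.19 × 14.4 = 15718 J
q2 (vaporize at 100 °C): 260.5 × 2249.0 = 585865 J
q3 (heat steam 100.0→141.3 °C): 260.5 × 1.98 × 41.3 = 21302 J
Total: 15718 + 585865 + 21302 = 622885 J = 623 kJ

q = 623 kJ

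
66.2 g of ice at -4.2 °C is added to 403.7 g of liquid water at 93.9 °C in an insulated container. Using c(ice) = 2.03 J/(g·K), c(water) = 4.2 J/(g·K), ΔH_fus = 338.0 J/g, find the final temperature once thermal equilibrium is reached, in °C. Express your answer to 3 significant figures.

Heat to bring ice to 0 °C and melt it: q₁ = 66.2×2.03×4.2 + 66.2×338.0 = 22940 J
Heat the water can supply cooling to 0 °C: 403.7×4.2×93.9 = 159211 J > q₁, so all ice melts.
Energy balance: 403.7×4.2×(93.9 − T) = 22940 + 66.2×4.2×(T − 0)
1695.54(93.9 − T) = 22940 + 278.04 T
159211 − 22940 = 1973.58 T
T = 136271 / 1973.58 = 69.048 °C

T_f = 69.0 °C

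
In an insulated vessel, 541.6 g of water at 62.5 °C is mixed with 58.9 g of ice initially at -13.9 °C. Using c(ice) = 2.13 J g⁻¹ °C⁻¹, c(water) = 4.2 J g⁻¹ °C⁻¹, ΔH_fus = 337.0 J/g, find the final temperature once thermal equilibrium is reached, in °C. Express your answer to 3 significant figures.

Heat to bring ice to 0 °C and melt it: q₁ = 58.9×2.13×13.9 + 58.9×337.0 = 21593 J
Heat the water can supply cooling to 0 °C: 541.6×4.2×62.5 = 142170 J > q₁, so all ice melts.
Energy balance: 541.6×4.2×(62.5 − T) = 21593 + 58.9×4.2×(T − 0)
2274.72(62.5 − T) = 21593 + 247.38 T
142170 − 21593 = 2522.10 T
T = 120577 / 2522.10 = 47.81 °C

T_f = 47.8 °C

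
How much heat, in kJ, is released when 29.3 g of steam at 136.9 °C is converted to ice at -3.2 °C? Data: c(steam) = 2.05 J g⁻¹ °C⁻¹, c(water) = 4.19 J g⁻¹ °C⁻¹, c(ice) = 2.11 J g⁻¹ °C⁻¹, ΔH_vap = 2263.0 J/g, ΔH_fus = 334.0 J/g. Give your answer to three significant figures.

q1 (cool steam 136.9→100 °C): 29.3 × 2.05 × 36.9 = 2216 J
q2 (condense at 100 °C): 29.3 × 2263.0 = 66306 J
q3 (cool water 100→0 °C): 29.3 × 4.19 × 100.0 = 12277 J
q4 (freeze at 0 °C): 29.3 × 334.0 = 9786 J
q5 (cool ice 0→-3.2 °C): 29.3 × 2.11 × 3.2 = 198 J
Total: 2216 + 66306 + 12277 + 9786 + 198 = 90783 J = 90.8 kJ

q = 90.8 kJ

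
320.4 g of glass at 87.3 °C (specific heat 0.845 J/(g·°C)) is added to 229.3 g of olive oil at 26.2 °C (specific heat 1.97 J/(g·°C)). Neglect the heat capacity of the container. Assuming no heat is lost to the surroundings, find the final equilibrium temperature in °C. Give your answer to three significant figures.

Heat lost by glass = heat gained by olive oil.
(320.4)(0.845)(87.3 − T) = (229.3)(1.97)(T − 26.2)
270.738 (87.3 − T) = 451.721 (T − 26.2)
23635 − 270.738 T = 451.721 T − 11835
35470 = 722.459 T
T = 49.10 °C

T_f = 49.1 °C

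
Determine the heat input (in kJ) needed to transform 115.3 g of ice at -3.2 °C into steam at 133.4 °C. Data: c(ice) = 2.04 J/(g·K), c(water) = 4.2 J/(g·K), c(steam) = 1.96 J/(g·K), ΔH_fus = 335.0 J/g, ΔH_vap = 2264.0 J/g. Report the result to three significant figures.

q1 (heat ice -3.2→0.0 °C): 115.3 × 2.04 × 3.2 = 753 J
q2 (melt at 0 °C): 115.3 × 335.0 = 38626 J
q3 (heat water 0.0→100.0 °C): 115.3 × 4.2 × 100.0 = 48426 J
q4 (vaporize at 100 °C): 115.3 × 2264.0 = 261039 J
q5 (heat steam 100.0→133.4 °C): 115.3 × 1.96 × 33.4 = 7548 J
Total: 753 + 38626 + 48426 + 261039 + 7548 = 356392 J = 356 kJ

q = 356 kJ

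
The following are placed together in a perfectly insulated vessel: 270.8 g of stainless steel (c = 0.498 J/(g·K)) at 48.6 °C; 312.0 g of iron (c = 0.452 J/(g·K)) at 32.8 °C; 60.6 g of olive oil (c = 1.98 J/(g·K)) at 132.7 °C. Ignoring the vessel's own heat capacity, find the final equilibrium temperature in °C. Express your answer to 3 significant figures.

T_f = 68.5 °C

Σ mᵢcᵢ(T − Tᵢ) = 0  ⇒  T = Σ mᵢcᵢTᵢ / Σ mᵢcᵢ
Σ mᵢcᵢ = 270.8×0.498 + 312.0×0.452 + 60.6×1.98 = 395.8704
Σ mᵢcᵢTᵢ = 134.8584×48.6 + 141.024×32.8 + 119.988×132.7 = 27102
T = 27102 / 395.8704 = 68.46 °C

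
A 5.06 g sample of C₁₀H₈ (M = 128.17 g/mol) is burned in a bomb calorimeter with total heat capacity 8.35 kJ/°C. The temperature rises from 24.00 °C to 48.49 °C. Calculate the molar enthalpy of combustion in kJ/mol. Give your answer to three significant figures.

ΔT = 48.49 − 24.00 = 24.49 °C
q_cal = C_cal × ΔT = 8.35 × 24.49 = 204.4915 kJ
n = 5.06 / 128.17 = 0.03948 mol
q_rxn = −q_cal = -204.4915 kJ
ΔH = -204.4915 / 0.03948 = -5180 kJ/mol

ΔH = -5180 kJ/mol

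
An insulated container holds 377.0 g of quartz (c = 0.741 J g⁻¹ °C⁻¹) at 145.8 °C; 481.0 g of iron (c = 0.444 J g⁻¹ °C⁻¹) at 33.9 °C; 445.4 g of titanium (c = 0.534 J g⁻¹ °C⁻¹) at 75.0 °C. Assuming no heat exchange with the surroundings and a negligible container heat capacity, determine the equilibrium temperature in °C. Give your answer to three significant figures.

Σ mᵢcᵢ(T − Tᵢ) = 0  ⇒  T = Σ mᵢcᵢTᵢ / Σ mᵢcᵢ
Σ mᵢcᵢ = 377.0×0.741 + 481.0×0.444 + 445.4×0.534 = 730.7646
Σ mᵢcᵢTᵢ = 279.357×145.8 + 213.564×33.9 + 237.8436×75.0 = 65808
T = 65808 / 730.7646 = 90.05 °C

T_f = 90.1 °C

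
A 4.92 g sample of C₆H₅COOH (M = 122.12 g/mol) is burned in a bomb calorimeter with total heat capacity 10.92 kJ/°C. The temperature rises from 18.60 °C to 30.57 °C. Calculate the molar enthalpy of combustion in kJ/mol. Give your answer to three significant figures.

ΔT = 30.57 − 18.60 = 11.97 °C
q_cal = C_cal × ΔT = 10.92 × 11.97 = 130.7124 kJ
n = 4.92 / 122.12 = 0.04029 mol
q_rxn = −q_cal = -130.7124 kJ
ΔH = -130.7124 / 0.04029 = -3244 kJ/mol

ΔH = -3240 kJ/mol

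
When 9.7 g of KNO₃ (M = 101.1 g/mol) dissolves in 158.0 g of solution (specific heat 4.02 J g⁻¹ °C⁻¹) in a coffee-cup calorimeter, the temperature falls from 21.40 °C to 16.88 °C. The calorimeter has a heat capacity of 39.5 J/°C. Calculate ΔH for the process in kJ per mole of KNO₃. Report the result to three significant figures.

ΔH = 31.8 kJ/mol

|ΔT| = |16.88 − 21.40| = 4.52 °C
|q_surr| = (158.0 × 4.02 + 39.5) × 4.52 = 674.66 × 4.52 = 3049 J
n(KNO₃) = 9.7 / 101.1 = 0.09594 mol
Temperature fell, so q_rxn = +|q_surr| = 3.049 kJ
ΔH = q_rxn / n = 31.78 kJ/mol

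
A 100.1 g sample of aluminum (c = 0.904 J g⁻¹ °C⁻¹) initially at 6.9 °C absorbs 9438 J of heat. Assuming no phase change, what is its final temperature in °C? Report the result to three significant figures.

ΔT = q / (m c) = 9438 / (100.1 × 0.904) = 104.3 °C
T_f = 6.9 + 104.3 = 111.2 °C

T_f = 111 °C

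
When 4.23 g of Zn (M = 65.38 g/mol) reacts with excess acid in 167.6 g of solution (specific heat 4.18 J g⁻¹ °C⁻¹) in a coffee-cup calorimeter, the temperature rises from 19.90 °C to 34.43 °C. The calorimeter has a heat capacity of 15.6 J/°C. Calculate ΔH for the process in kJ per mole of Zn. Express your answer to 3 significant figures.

ΔH = -161 kJ/mol

|ΔT| = |34.43 − 19.90| = 14.53 °C
|q_surr| = (167.6 × 4.18 + 15.6) × 14.53 = 716.168 × 14.53 = 10410 J
n(Zn) = 4.23 / 65.38 = 0.06470 mol
Temperature rose, so q_rxn = −|q_surr| = -10.41 kJ
ΔH = q_rxn / n = -160.9 kJ/mol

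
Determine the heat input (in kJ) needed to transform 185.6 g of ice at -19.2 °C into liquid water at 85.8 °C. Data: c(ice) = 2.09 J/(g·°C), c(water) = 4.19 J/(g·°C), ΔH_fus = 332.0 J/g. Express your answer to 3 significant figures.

q = 136 kJ

q1 (heat ice -19.2→0.0 °C): 185.6 × 2.09 × 19.2 = 7448 J
q2 (melt at 0 °C): 185.6 × 332.0 = 61619 J
q3 (heat water 0.0→85.8 °C): 185.6 × 4.19 × 85.8 = 66724 J
Total: 7448 + 61619 + 66724 = 135791 J = 136 kJ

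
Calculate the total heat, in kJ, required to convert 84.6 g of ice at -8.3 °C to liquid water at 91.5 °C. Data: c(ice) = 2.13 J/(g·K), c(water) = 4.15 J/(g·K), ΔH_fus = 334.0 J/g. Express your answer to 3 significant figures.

q = 61.9 kJ

q1 (heat ice -8.3→0.0 °C): 84.6 × 2.13 × 8.3 = 1496 J
q2 (melt at 0 °C): 84.6 × 334.0 = 28256 J
q3 (heat water 0.0→91.5 °C): 84.6 × 4.15 × 91.5 = 32125 J
Total: 1496 + 28256 + 32125 = 61877 J = 61.9 kJ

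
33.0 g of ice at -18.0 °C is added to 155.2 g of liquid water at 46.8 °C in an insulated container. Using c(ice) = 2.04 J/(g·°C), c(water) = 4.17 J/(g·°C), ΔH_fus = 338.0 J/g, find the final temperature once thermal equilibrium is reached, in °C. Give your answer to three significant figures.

T_f = 22.8 °C

Heat to bring ice to 0 °C and melt it: q₁ = 33.0×2.04×18.0 + 33.0×338.0 = 12366 J
Heat the water can supply cooling to 0 °C: 155.2×4.17×46.8 = 30288.2 J > q₁, so all ice melts.
Energy balance: 155.2×4.17×(46.8 − T) = 12366 + 33.0×4.17×(T − 0)
647.184(46.8 − T) = 12366 + 137.61 T
30288.2 − 12366 = 784.794 T
T = 17922.2 / 784.794 = 22.84 °C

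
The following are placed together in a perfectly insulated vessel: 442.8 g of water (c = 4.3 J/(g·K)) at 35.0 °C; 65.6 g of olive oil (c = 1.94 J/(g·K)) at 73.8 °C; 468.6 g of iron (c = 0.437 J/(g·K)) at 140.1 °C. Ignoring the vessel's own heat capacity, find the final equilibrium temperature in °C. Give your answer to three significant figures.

T_f = 46.8 °C

Σ mᵢcᵢ(T − Tᵢ) = 0  ⇒  T = Σ mᵢcᵢTᵢ / Σ mᵢcᵢ
Σ mᵢcᵢ = 442.8×4.3 + 65.6×1.94 + 468.6×0.437 = 2236.0822
Σ mᵢcᵢTᵢ = 1904.04×35.0 + 127.264×73.8 + 204.7782×140.1 = 104720
T = 104720 / 2236.0822 = 46.83 °C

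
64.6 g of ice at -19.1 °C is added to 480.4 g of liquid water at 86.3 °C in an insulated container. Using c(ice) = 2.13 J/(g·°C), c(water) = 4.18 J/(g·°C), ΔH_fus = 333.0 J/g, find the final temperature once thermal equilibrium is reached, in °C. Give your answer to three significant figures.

T_f = 65.5 °C

Heat to bring ice to 0 °C and melt it: q₁ = 64.6×2.13×19.1 + 64.6×333.0 = 24140 J
Heat the water can supply cooling to 0 °C: 480.4×4.18×86.3 = 173297 J > q₁, so all ice melts.
Energy balance: 480.4×4.18×(86.3 − T) = 24140 + 64.6×4.18×(T − 0)
2008.072(86.3 − T) = 24140 + 270.028 T
173297 − 24140 = 2278.100 T
T = 149157 / 2278.100 = 65.47 °C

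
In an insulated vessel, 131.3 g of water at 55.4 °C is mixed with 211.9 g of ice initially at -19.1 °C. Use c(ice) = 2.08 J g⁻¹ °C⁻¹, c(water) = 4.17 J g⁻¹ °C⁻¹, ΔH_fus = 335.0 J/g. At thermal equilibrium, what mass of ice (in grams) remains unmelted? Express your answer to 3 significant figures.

m_ice remaining = 146 g

Heat to warm all ice to 0 °C: 211.9×2.08×19.1 = 8418.4 J
Heat released by water cooling to 0 °C: 131.3×4.17×55.4 = 30333 J
30333 J < 8418.4 + 211.9×335.0 = 79404.9 J, so not all ice melts; final T = 0 °C.
Heat left for melting: 30333 − 8418.4 = 21914.6 J
Mass melted = 21914.6 / 335.0 = 65.42 g
Ice remaining = 211.9 − 65.42 = 146.48 g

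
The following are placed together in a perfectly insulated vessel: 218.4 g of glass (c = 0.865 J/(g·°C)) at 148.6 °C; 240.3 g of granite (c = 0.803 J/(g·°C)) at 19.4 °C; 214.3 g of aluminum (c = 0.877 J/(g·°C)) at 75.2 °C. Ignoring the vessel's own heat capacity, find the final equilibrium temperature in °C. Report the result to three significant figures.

T_f = 80.6 °C

Σ mᵢcᵢ(T − Tᵢ) = 0  ⇒  T = Σ mᵢcᵢTᵢ / Σ mᵢcᵢ
Σ mᵢcᵢ = 218.4×0.865 + 240.3×0.803 + 214.3×0.877 = 569.8180
Σ mᵢcᵢTᵢ = 188.916×148.6 + 192.9609×19.4 + 187.9411×75.2 = 45950
T = 45950 / 569.8180 = 80.64 °C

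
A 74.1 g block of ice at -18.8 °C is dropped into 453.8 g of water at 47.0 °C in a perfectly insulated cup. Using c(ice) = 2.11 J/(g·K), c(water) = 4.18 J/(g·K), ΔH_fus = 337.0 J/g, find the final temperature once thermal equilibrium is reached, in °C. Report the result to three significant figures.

T_f = 27.8 °C

Heat to bring ice to 0 °C and melt it: q₁ = 74.1×2.11×18.8 + 74.1×337.0 = 27911 J
Heat the water can supply cooling to 0 °C: 453.8×4.18×47.0 = 89153.5 J > q₁, so all ice melts.
Energy balance: 453.8×4.18×(47.0 − T) = 27911 + 74.1×4.18×(T − 0)
1896.884(47.0 − T) = 27911 + 309.738 T
89153.5 − 27911 = 2206.622 T
T = 61242.5 / 2206.622 = 27.75 °C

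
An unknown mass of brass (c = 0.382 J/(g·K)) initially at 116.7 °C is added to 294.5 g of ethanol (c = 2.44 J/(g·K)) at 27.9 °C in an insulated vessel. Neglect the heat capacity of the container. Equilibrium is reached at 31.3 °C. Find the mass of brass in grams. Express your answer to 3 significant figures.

m = 74.9 g

q_gained = (294.5 × 2.44) × (31.3 − 27.9) = 2443 J
q_lost = m × 0.382 × (116.7 − 31.3) = 32.6228 m
m = 2443 / 32.6228 = 74.9 g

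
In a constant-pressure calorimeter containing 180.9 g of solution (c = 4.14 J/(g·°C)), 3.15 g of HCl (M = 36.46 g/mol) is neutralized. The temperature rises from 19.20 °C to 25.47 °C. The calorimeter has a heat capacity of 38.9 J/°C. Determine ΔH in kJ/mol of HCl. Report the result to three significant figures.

|ΔT| = |25.47 − 19.20| = 6.27 °C
|q_surr| = (180.9 × 4.14 + 38.9) × 6.27 = 787.826 × 6.27 = 4940 J
n(HCl) = 3.15 / 36.46 = 0.08640 mol
Temperature rose, so q_rxn = −|q_surr| = -4.940 kJ
ΔH = q_rxn / n = -57.18 kJ/mol

ΔH = -57.2 kJ/mol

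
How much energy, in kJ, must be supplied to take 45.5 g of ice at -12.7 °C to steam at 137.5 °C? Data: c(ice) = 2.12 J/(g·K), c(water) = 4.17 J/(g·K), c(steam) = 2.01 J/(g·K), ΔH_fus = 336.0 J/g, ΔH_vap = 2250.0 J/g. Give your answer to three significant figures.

q1 (heat ice -12.7→0.0 °C): 45.5 × 2.12 × 12.7 = 1225 J
q2 (melt at 0 °C): 45.5 × 336.0 = 15288 J
q3 (heat water 0.0→100.0 °C): 45.5 × 4.17 × 100.0 = 18974 J
q4 (vaporize at 100 °C): 45.5 × 2250.0 = 102375 J
q5 (heat steam 100.0→137.5 °C): 45.5 × 2.01 × 37.5 = 3430 J
Total: 1225 + 15288 + 18974 + 102375 + 3430 = 141292 J = 141 kJ

q = 141 kJ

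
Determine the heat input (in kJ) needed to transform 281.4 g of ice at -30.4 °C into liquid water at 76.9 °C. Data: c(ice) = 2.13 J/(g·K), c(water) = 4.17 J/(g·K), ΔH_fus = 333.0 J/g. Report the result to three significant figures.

q = 202 kJ

q1 (heat ice -30.4→0.0 °C): 281.4 × 2.13 × 30.4 = 18221 J
q2 (melt at 0 °C): 281.4 × 333.0 = 93706 J
q3 (heat water 0.0→76.9 °C): 281.4 × 4.17 × 76.9 = 90237 J
Total: 18221 + 93706 + 90237 = 202164 J = 202 kJ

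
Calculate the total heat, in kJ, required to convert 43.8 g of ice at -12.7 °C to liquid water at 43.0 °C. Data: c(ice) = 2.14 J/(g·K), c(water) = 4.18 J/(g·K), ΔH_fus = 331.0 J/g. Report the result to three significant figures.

q = 23.6 kJ

q1 (heat ice -12.7→0.0 °C): 43.8 × 2.14 × 12.7 = 1190 J
q2 (melt at 0 °C): 43.8 × 331.0 = 14498 J
q3 (heat water 0.0→43.0 °C): 43.8 × 4.18 × 43.0 = 7873 J
Total: 1190 + 14498 + 7873 = 23561 J = 23.6 kJ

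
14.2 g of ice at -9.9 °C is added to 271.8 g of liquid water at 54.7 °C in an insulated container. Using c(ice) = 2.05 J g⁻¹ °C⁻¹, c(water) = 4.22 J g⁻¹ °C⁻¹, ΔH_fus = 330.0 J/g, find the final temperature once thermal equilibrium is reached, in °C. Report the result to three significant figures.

Heat to bring ice to 0 °C and melt it: q₁ = 14.2×2.05×9.9 + 14.2×330.0 = 4974.2 J
Heat the water can supply cooling to 0 °C: 271.8×4.22×54.7 = 62740.7 J > q₁, so all ice melts.
Energy balance: 271.8×4.22×(54.7 − T) = 4974.2 + 14.2×4.22×(T − 0)
1146.996(54.7 − T) = 4974.2 + 59.924 T
62740.7 − 4974.2 = 1206.920 T
T = 57766.5 / 1206.920 = 47.86 °C

T_f = 47.9 °C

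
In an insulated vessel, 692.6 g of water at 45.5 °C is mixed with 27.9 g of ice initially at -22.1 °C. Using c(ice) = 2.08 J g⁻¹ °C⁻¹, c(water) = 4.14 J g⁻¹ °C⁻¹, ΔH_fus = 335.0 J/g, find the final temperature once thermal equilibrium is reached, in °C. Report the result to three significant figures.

T_f = 40.2 °C

Heat to bring ice to 0 °C and melt it: q₁ = 27.9×2.08×22.1 + 27.9×335.0 = 10629 J
Heat the water can supply cooling to 0 °C: 692.6×4.14×45.5 = 130465 J > q₁, so all ice melts.
Energy balance: 692.6×4.14×(45.5 − T) = 10629 + 27.9×4.14×(T − 0)
2867.364(45.5 − T) = 10629 + 115.506 T
130465 − 10629 = 2982.870 T
T = 119836 / 2982.870 = 40.17 °C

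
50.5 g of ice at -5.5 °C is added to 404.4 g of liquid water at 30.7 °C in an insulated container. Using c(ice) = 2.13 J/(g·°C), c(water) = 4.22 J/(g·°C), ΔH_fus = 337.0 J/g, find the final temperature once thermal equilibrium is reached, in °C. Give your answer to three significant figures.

Heat to bring ice to 0 °C and melt it: q₁ = 50.5×2.13×5.5 + 50.5×337.0 = 17610 J
Heat the water can supply cooling to 0 °C: 404.4×4.22×30.7 = 52391.6 J > q₁, so all ice melts.
Energy balance: 404.4×4.22×(30.7 − T) = 17610 + 50.5×4.22×(T − 0)
1706.568(30.7 − T) = 17610 + 213.11 T
52391.6 − 17610 = 1919.678 T
T = 34781.6 / 1919.678 = 18.12 °C

T_f = 18.1 °C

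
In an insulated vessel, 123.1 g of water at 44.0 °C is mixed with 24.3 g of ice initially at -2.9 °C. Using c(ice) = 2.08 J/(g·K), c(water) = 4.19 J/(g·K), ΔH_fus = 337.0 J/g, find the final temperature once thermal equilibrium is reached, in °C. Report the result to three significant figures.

T_f = 23.2 °C

Heat to bring ice to 0 °C and melt it: q₁ = 24.3×2.08×2.9 + 24.3×337.0 = 8335.7 J
Heat the water can supply cooling to 0 °C: 123.1×4.19×44.0 = 22694.7 J > q₁, so all ice melts.
Energy balance: 123.1×4.19×(44.0 − T) = 8335.7 + 24.3×4.19×(T − 0)
515.789(44.0 − T) = 8335.7 + 101.817 T
22694.7 − 8335.7 = 617.606 T
T = 14359.0 / 617.606 = 23.249 °C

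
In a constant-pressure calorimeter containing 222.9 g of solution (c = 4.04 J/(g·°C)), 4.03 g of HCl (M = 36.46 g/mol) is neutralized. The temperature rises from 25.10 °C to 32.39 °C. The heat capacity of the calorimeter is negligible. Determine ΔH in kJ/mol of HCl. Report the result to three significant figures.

ΔH = -59.4 kJ/mol

|ΔT| = |32.39 − 25.10| = 7.29 °C
|q_surr| = (222.9 × 4.04) × 7.29 = 900.516 × 7.29 = 6565 J
n(HCl) = 4.03 / 36.46 = 0.1105 mol
Temperature rose, so q_rxn = −|q_surr| = -6.565 kJ
ΔH = q_rxn / n = -59.41 kJ/mol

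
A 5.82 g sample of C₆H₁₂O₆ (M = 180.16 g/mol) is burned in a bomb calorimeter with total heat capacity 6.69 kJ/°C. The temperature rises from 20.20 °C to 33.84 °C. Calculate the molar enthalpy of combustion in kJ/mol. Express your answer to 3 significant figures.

ΔH = -2820 kJ/mol

ΔT = 33.84 − 20.20 = 13.64 °C
q_cal = C_cal × ΔT = 6.69 × 13.64 = 91.2516 kJ
n = 5.82 / 180.16 = 0.032305 mol
q_rxn = −q_cal = -91.2516 kJ
ΔH = -91.2516 / 0.032305 = -2824.7 kJ/mol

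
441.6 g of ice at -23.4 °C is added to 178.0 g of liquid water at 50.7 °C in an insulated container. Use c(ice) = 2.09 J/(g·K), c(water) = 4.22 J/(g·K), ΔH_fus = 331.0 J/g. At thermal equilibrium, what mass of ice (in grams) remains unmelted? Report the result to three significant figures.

m_ice remaining = 392 g

Heat to warm all ice to 0 °C: 441.6×2.09×23.4 = 21597 J
Heat released by water cooling to 0 °C: 178.0×4.22×50.7 = 38084 J
38084 J < 21597 + 441.6×331.0 = 167766.6 J, so not all ice melts; final T = 0 °C.
Heat left for melting: 38084 − 21597 = 16487 J
Mass melted = 16487 / 331.0 = 49.81 g
Ice remaining = 441.6 − 49.81 = 391.79 g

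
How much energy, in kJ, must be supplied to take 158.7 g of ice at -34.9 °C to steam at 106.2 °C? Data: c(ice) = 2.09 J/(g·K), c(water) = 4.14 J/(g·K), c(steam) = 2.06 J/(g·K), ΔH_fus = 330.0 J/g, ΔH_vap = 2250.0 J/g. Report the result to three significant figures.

q = 489 kJ

q1 (heat ice -34.9→0.0 °C): 158.7 × 2.09 × 34.9 = 11576 J
q2 (melt at 0 °C): 158.7 × 330.0 = 52371 J
q3 (heat water 0.0→100.0 °C): 158.7 × 4.14 × 100.0 = 65702 J
q4 (vaporize at 100 °C): 158.7 × 2250.0 = 357075 J
q5 (heat steam 100.0→106.2 °C): 158.7 × 2.06 × 6.2 = 2027 J
Total: 11576 + 52371 + 65702 + 357075 + 2027 = 488751 J = 489 kJ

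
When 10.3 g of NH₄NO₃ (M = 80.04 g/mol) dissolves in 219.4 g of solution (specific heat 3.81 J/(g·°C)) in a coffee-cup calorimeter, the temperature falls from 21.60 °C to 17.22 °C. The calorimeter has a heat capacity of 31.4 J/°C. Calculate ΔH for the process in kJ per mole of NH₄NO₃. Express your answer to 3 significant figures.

ΔH = 29.5 kJ/mol

|ΔT| = |17.22 − 21.60| = 4.38 °C
|q_surr| = (219.4 × 3.81 + 31.4) × 4.38 = 867.314 × 4.38 = 3799 J
n(NH₄NO₃) = 10.3 / 80.04 = 0.1287 mol
Temperature fell, so q_rxn = +|q_surr| = 3.799 kJ
ΔH = q_rxn / n = 29.52 kJ/mol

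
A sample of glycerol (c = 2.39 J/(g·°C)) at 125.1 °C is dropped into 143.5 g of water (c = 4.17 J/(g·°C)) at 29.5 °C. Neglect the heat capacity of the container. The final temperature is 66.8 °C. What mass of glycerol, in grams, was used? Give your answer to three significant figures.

q_gained = (143.5 × 4.17) × (66.8 − 29.5) = 22320 J
q_lost = m × 2.39 × (125.1 − 66.8) = 139.337 m
m = 22320 / 139.337 = 160 g

m = 160 g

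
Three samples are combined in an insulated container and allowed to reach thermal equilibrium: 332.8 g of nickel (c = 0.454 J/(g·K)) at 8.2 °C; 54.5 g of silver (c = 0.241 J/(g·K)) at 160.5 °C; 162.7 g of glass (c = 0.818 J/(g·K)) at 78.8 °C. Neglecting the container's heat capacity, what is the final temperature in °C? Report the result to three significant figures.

Σ mᵢcᵢ(T − Tᵢ) = 0  ⇒  T = Σ mᵢcᵢTᵢ / Σ mᵢcᵢ
Σ mᵢcᵢ = 332.8×0.454 + 54.5×0.241 + 162.7×0.818 = 297.3143
Σ mᵢcᵢTᵢ = 151.0912×8.2 + 13.1345×160.5 + 133.0886×78.8 = 13834
T = 13834 / 297.3143 = 46.53 °C

T_f = 46.5 °C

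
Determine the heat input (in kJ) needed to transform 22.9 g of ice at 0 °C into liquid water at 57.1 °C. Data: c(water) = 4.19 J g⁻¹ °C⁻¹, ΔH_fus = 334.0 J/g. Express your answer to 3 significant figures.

q = 13.1 kJ

q1 (melt at 0 °C): 22.9 × 334.0 = 7649 J
q2 (heat water 0.0→57.1 °C): 22.9 × 4.19 × 57.1 = 5479 J
Total: 7649 + 5479 = 13128 J = 13.1 kJ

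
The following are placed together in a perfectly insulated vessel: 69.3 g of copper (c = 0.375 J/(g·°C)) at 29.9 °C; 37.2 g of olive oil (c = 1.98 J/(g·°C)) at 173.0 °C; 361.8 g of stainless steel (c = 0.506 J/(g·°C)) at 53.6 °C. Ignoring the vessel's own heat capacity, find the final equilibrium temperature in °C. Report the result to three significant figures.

Σ mᵢcᵢ(T − Tᵢ) = 0  ⇒  T = Σ mᵢcᵢTᵢ / Σ mᵢcᵢ
Σ mᵢcᵢ = 69.3×0.375 + 37.2×1.98 + 361.8×0.506 = 282.7143
Σ mᵢcᵢTᵢ = 25.9875×29.9 + 73.656×173.0 + 183.0708×53.6 = 23332
T = 23332 / 282.7143 = 82.53 °C

T_f = 82.5 °C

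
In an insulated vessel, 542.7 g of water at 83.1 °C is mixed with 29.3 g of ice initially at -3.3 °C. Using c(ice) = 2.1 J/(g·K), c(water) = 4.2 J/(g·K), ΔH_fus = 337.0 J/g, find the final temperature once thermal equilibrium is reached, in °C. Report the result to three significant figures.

T_f = 74.6 °C

Heat to bring ice to 0 °C and melt it: q₁ = 29.3×2.1×3.3 + 29.3×337.0 = 10077 J
Heat the water can supply cooling to 0 °C: 542.7×4.2×83.1 = 189413 J > q₁, so all ice melts.
Energy balance: 542.7×4.2×(83.1 − T) = 10077 + 29.3×4.2×(T − 0)
2279.34(83.1 − T) = 10077 + 123.06 T
189413 − 10077 = 2402.40 T
T = 179336 / 2402.40 = 74.649 °C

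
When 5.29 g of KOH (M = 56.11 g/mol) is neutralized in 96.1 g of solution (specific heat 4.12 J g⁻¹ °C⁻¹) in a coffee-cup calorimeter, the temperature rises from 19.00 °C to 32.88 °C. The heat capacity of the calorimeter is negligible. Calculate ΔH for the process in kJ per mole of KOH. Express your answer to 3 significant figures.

|ΔT| = |32.88 − 19.00| = 13.88 °C
|q_surr| = (96.1 × 4.12) × 13.88 = 395.932 × 13.88 = 5496 J
n(KOH) = 5.29 / 56.11 = 0.09428 mol
Temperature rose, so q_rxn = −|q_surr| = -5.496 kJ
ΔH = q_rxn / n = -58.29 kJ/mol

ΔH = -58.3 kJ/mol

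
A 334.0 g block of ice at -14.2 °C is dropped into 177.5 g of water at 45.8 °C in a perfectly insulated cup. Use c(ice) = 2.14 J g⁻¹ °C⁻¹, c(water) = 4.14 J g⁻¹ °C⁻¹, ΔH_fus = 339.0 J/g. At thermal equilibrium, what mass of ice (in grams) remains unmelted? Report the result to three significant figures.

m_ice remaining = 265 g

Heat to warm all ice to 0 °C: 334.0×2.14×14.2 = 10150 J
Heat released by water cooling to 0 °C: 177.5×4.14×45.8 = 33656 J
33656 J < 10150 + 334.0×339.0 = 123376 J, so not all ice melts; final T = 0 °C.
Heat left for melting: 33656 − 10150 = 23506 J
Mass melted = 23506 / 339.0 = 69.34 g
Ice remaining = 334.0 − 69.34 = 264.66 g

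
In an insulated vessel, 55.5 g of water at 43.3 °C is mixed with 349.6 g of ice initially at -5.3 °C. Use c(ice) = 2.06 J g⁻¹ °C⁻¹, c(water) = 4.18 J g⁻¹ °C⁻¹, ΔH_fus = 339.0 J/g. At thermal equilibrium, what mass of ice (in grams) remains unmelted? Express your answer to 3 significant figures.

m_ice remaining = 331 g

Heat to warm all ice to 0 °C: 349.6×2.06×5.3 = 3816.9 J
Heat released by water cooling to 0 °C: 55.5×4.18×43.3 = 10045 J
10045 J < 3816.9 + 349.6×339.0 = 122331.3 J, so not all ice melts; final T = 0 °C.
Heat left for melting: 10045 − 3816.9 = 6228.1 J
Mass melted = 6228.1 / 339.0 = 18.37 g
Ice remaining = 349.6 − 18.37 = 331.23 g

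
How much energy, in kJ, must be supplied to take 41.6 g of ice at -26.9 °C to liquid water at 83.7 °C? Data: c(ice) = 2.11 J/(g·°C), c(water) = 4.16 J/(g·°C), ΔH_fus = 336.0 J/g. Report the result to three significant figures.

q = 30.8 kJ

q1 (heat ice -26.9→0.0 °C): 41.6 × 2.11 × 26.9 = 2361 J
q2 (melt at 0 °C): 41.6 × 336.0 = 13978 J
q3 (heat water 0.0→83.7 °C): 41.6 × 4.16 × 83.7 = 14485 J
Total: 2361 + 13978 + 14485 = 30824 J = 30.8 kJ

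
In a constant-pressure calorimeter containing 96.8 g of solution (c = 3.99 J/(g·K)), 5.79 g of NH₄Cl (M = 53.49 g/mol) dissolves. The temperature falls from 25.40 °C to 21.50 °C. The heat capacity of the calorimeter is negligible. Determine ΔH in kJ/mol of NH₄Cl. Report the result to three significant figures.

|ΔT| = |21.50 − 25.40| = 3.90 °C
|q_surr| = (96.8 × 3.99) × 3.90 = 386.232 × 3.90 = 1506 J
n(NH₄Cl) = 5.79 / 53.49 = 0.1082 mol
Temperature fell, so q_rxn = +|q_surr| = 1.506 kJ
ΔH = q_rxn / n = 13.92 kJ/mol

ΔH = 13.9 kJ/mol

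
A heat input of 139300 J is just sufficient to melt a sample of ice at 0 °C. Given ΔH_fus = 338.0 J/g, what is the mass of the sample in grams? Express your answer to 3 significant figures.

m = q / ΔH_fus = 139300 J / 338.0 J/g = 412 g

m = 412 g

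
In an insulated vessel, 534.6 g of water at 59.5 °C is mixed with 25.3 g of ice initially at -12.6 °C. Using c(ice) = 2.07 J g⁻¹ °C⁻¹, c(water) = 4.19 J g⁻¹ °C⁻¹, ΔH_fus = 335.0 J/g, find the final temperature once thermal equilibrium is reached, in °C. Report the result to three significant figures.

Heat to bring ice to 0 °C and melt it: q₁ = 25.3×2.07×12.6 + 25.3×335.0 = 9135.4 J
Heat the water can supply cooling to 0 °C: 534.6×4.19×59.5 = 133278 J > q₁, so all ice melts.
Energy balance: 534.6×4.19×(59.5 − T) = 9135.4 + 25.3×4.19×(T − 0)
2239.974(59.5 − T) = 9135.4 + 106.007 T
133278 − 9135.4 = 2345.981 T
T = 124142.6 / 2345.981 = 52.92 °C

T_f = 52.9 °C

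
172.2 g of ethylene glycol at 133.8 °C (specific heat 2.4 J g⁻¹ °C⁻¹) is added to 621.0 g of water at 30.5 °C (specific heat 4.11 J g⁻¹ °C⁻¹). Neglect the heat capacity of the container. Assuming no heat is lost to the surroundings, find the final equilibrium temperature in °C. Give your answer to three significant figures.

T_f = 44.9 °C

Heat lost by ethylene glycol = heat gained by water.
(172.2)(2.4)(133.8 − T) = (621.0)(4.11)(T − 30.5)
413.28 (133.8 − T) = 2552.31 (T − 30.5)
55297 − 413.28 T = 2552.31 T − 77845
133142 = 2965.59 T
T = 44.90 °C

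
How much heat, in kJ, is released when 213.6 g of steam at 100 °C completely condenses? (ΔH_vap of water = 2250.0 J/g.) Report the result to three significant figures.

q = m × ΔH_vap = 213.6 × 2250.0 = 480600 J = 481 kJ

q = 481 kJ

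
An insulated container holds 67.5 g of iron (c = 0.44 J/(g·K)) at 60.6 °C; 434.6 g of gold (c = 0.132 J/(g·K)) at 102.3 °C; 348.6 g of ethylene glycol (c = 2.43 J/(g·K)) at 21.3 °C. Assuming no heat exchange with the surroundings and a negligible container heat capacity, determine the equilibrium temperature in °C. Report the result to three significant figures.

T_f = 27.5 °C

Σ mᵢcᵢ(T − Tᵢ) = 0  ⇒  T = Σ mᵢcᵢTᵢ / Σ mᵢcᵢ
Σ mᵢcᵢ = 67.5×0.44 + 434.6×0.132 + 348.6×2.43 = 934.1652
Σ mᵢcᵢTᵢ = 29.7×60.6 + 57.3672×102.3 + 847.098×21.3 = 25712
T = 25712 / 934.1652 = 27.52 °C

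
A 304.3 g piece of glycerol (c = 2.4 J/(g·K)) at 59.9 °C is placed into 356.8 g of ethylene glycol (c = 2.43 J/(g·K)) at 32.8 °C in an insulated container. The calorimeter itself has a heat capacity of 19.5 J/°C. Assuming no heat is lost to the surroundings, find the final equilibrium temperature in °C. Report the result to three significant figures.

T_f = 45.0 °C

Heat lost by glycerol = heat gained by ethylene glycol + calorimeter.
(304.3)(2.4)(59.9 − T) = [(356.8)(2.43) + 19.5](T − 32.8)
730.32 (59.9 − T) = 886.524 (T − 32.8)
43746 − 730.32 T = 886.524 T − 29078
72824 = 1616.844 T
T = 45.04 °C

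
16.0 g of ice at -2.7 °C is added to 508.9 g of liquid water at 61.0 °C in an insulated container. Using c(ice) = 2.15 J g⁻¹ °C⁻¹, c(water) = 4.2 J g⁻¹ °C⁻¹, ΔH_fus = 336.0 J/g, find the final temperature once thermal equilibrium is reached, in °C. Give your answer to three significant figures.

Heat to bring ice to 0 °C and melt it: q₁ = 16.0×2.15×2.7 + 16.0×336.0 = 5468.9 J
Heat the water can supply cooling to 0 °C: 508.9×4.2×61.0 = 130380 J > q₁, so all ice melts.
Energy balance: 508.9×4.2×(61.0 − T) = 5468.9 + 16.0×4.2×(T − 0)
2137.38(61.0 − T) = 5468.9 + 67.2 T
130380 − 5468.9 = 2204.58 T
T = 124911.1 / 2204.58 = 56.66 °C

T_f = 56.7 °C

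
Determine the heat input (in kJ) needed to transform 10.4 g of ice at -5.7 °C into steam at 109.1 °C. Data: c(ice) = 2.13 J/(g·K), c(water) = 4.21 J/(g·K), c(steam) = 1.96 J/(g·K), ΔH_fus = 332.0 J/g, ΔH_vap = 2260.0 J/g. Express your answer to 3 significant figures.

q1 (heat ice -5.7→0.0 °C): 10.4 × 2.13 × 5.7 = 126 J
q2 (melt at 0 °C): 10.4 × 332.0 = 3453 J
q3 (heat water 0.0→100.0 °C): 10.4 × 4.21 × 100.0 = 4378 J
q4 (vaporize at 100 °C): 10.4 × 2260.0 = 23504 J
q5 (heat steam 100.0→109.1 °C): 10.4 × 1.96 × 9.1 = 185 J
Total: 126 + 3453 + 4378 + 23504 + 185 = 31646 J = 31.6 kJ

q = 31.6 kJ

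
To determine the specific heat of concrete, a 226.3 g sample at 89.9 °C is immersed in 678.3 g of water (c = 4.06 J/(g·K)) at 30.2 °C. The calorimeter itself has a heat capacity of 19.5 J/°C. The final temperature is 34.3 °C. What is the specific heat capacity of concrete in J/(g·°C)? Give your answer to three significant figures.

q_gained = (678.3 × 4.06 + 19.5) × (34.3 − 30.2) = 11370 J
q_lost = 226.3 × c × (89.9 − 34.3) = 12582.28 c
Set equal: c = 11370 / 12582.28 = 0.904 J/(g·°C)

c = 0.904 J/(g·°C)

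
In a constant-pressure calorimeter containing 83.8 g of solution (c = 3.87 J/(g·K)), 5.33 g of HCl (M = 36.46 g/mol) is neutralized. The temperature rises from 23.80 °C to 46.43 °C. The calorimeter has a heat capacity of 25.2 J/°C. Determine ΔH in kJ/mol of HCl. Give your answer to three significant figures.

ΔH = -54.1 kJ/mol

|ΔT| = |46.43 − 23.80| = 22.63 °C
|q_surr| = (83.8 × 3.87 + 25.2) × 22.63 = 349.506 × 22.63 = 7909 J
n(HCl) = 5.33 / 36.46 = 0.1462 mol
Temperature rose, so q_rxn = −|q_surr| = -7.909 kJ
ΔH = q_rxn / n = -54.10 kJ/mol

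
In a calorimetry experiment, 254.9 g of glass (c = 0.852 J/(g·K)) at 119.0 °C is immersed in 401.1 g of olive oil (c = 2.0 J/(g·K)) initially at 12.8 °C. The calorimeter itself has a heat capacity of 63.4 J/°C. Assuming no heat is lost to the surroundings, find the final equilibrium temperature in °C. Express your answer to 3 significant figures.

T_f = 34.1 °C

Heat lost by glass = heat gained by olive oil + calorimeter.
(254.9)(0.852)(119.0 − T) = [(401.1)(2.0) + 63.4](T − 12.8)
217.1748 (119.0 − T) = 865.6 (T − 12.8)
25844 − 217.1748 T = 865.6 T − 11080
36924 = 1082.7748 T
T = 34.10 °C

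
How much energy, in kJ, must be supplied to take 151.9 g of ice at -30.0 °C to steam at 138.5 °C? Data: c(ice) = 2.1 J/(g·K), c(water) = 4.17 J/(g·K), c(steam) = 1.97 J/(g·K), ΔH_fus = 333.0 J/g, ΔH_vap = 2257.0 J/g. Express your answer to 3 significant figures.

q1 (heat ice -30.0→0.0 °C): 151.9 × 2.1 × 30.0 = 9570 J
q2 (melt at 0 °C): 151.9 × 333.0 = 50583 J
q3 (heat water 0.0→100.0 °C): 151.9 × 4.17 × 100.0 = 63342 J
q4 (vaporize at 100 °C): 151.9 × 2257.0 = 342838 J
q5 (heat steam 100.0→138.5 °C): 151.9 × 1.97 × 38.5 = 11521 J
Total: 9570 + 50583 + 63342 + 342838 + 11521 = 477854 J = 478 kJ

q = 478 kJ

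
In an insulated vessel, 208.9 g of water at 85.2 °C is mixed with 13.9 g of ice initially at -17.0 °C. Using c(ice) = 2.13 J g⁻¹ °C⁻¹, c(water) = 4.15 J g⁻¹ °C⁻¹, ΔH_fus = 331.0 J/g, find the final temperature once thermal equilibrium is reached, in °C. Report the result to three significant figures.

Heat to bring ice to 0 °C and melt it: q₁ = 13.9×2.13×17.0 + 13.9×331.0 = 5104.2 J
Heat the water can supply cooling to 0 °C: 208.9×4.15×85.2 = 73862.9 J > q₁, so all ice melts.
Energy balance: 208.9×4.15×(85.2 − T) = 5104.2 + 13.9×4.15×(T − 0)
866.935(85.2 − T) = 5104.2 + 57.685 T
73862.9 − 5104.2 = 924.620 T
T = 68758.7 / 924.620 = 74.36 °C

T_f = 74.4 °C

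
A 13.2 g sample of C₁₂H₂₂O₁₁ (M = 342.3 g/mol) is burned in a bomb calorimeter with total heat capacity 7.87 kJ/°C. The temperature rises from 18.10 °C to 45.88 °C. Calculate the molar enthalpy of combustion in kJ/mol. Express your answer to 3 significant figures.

ΔH = -5670 kJ/mol

ΔT = 45.88 − 18.10 = 27.78 °C
q_cal = C_cal × ΔT = 7.87 × 27.78 = 218.6286 kJ
n = 13.2 / 342.3 = 0.03856 mol
q_rxn = −q_cal = -218.6286 kJ
ΔH = -218.6286 / 0.03856 = -5670 kJ/mol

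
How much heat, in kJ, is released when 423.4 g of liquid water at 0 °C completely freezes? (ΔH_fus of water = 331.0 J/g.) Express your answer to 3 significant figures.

q = 140 kJ

q = m × ΔH_fus = 423.4 × 331.0 = 140100 J = 140 kJ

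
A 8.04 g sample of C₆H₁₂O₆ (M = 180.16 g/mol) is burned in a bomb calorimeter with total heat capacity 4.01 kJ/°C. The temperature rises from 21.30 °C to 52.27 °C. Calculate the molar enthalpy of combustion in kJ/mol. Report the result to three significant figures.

ΔT = 52.27 − 21.30 = 30.97 °C
q_cal = C_cal × ΔT = 4.01 × 30.97 = 124.1897 kJ
n = 8.04 / 180.16 = 0.04463 mol
q_rxn = −q_cal = -124.1897 kJ
ΔH = -124.1897 / 0.04463 = -2783 kJ/mol

ΔH = -2780 kJ/mol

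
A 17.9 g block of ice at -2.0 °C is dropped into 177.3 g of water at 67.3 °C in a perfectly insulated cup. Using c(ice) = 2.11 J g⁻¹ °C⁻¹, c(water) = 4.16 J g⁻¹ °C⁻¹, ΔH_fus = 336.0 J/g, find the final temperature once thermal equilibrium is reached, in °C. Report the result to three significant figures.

Heat to bring ice to 0 °C and melt it: q₁ = 17.9×2.11×2.0 + 17.9×336.0 = 6089.9 J
Heat the water can supply cooling to 0 °C: 177.3×4.16×67.3 = 49638.3 J > q₁, so all ice melts.
Energy balance: 177.3×4.16×(67.3 − T) = 6089.9 + 17.9×4.16×(T − 0)
737.568(67.3 − T) = 6089.9 + 74.464 T
49638.3 − 6089.9 = 812.032 T
T = 43548.4 / 812.032 = 53.63 °C

T_f = 53.6 °C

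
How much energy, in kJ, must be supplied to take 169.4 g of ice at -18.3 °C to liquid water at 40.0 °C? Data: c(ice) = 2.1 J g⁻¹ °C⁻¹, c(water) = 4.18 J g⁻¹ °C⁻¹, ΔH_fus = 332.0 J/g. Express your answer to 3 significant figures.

q1 (heat ice -18.3→0.0 °C): 169.4 × 2.1 × 18.3 = 6510 J
q2 (melt at 0 °C): 169.4 × 332.0 = 56241 J
q3 (heat water 0.0→40.0 °C): 169.4 × 4.18 × 40.0 = 28324 J
Total: 6510 + 56241 + 28324 = 91075 J = 91.1 kJ

q = 91.1 kJ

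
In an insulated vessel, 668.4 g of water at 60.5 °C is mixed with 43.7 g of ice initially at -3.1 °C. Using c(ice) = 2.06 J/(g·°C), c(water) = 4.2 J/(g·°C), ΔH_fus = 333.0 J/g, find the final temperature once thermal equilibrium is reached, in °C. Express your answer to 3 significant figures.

Heat to bring ice to 0 °C and melt it: q₁ = 43.7×2.06×3.1 + 43.7×333.0 = 14831 J
Heat the water can supply cooling to 0 °C: 668.4×4.2×60.5 = 169840 J > q₁, so all ice melts.
Energy balance: 668.4×4.2×(60.5 − T) = 14831 + 43.7×4.2×(T − 0)
2807.28(60.5 − T) = 14831 + 183.54 T
169840 − 14831 = 2990.82 T
T = 155009 / 2990.82 = 51.83 °C

T_f = 51.8 °C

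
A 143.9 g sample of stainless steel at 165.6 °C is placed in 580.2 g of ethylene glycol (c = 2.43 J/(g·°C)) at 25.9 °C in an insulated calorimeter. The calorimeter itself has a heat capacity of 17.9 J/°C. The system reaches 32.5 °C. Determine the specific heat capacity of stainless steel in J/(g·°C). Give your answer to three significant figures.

c = 0.492 J/(g·°C)

q_gained = (580.2 × 2.43 + 17.9) × (32.5 − 25.9) = 9423 J
q_lost = 143.9 × c × (165.6 − 32.5) = 19153.09 c
Set equal: c = 9423 / 19153.09 = 0.492 J/(g·°C)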